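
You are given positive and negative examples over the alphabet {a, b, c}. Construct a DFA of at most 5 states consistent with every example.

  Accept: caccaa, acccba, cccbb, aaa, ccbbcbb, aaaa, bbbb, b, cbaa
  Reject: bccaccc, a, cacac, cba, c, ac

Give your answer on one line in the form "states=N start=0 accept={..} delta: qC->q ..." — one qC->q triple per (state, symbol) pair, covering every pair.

states=4 start=0 accept={0,3} delta: 0a->1 0b->0 0c->1 1a->2 1b->1 1c->2 2a->3 2b->3 2c->2 3a->0 3b->3 3c->2

Grow the machine one transition at a time. Run the examples from 0; the earliest place one falls off (shortest prefix, ties alphabetical) gets sent to the lowest-numbered state that keeps every Accept/Reject pair distinguishable — a pair clashes when both reach the same state with identical unread suffix — and to a fresh state only if none does.
a: 0a undefined. 0a->0: no, aaa/a meet in 0. Open state 1: 0a->1.
b: 0b undefined. 0b->0: ok.
c: 0c undefined. 0c->0: no, cccbb/c meet in 0. 0c->1: ok.
aa: 1a undefined. 1a->0: no, aaa/a meet in 1. 1a->1: no, aaa/a meet in 1. Open state 2: 1a->2.
ac: 1c undefined. 1c->0: no, acccba/a meet in 1. 1c->1: no, acccba/cba meet in 1 with "ba" left. 1c->2: ok.
cb: 1b undefined. 1b->0: no, cbaa/ac meet in 2. 1b->1: ok.
aaa: 2a undefined. 2a->0: no, aaaa/a meet in 1. 2a->1: no, aaa/a meet in 1. 2a->2: no, aaa/cba meet in 2. Open state 3: 2a->3.
acc: 2c undefined. 2c->0: no, acccba/cacac meet in 2. 2c->1: no, cccbb/a meet in 1. 2c->2: ok.
ccb: 2b undefined. 2b->0: no, acccba/a meet in 1. 2b->1: no, acccba/cba meet in 2. 2b->2: no, cccbb/cba meet in 2. 2b->3: ok.
aaaa: 3a undefined. 3a->0: ok.
ccbb: 3b undefined. 3b->0: no, ccbbcbb/a meet in 1. 3b->1: no, cccbb/a meet in 1. 3b->2: no, cccbb/cba meet in 2. 3b->3: ok.
bccac: 3c undefined. 3c->0: no, caccaa/cacac meet in 0. 3c->1: no, ccbbcbb/a meet in 1. 3c->2: ok.
All examples now run through 4 states with every (state, symbol) defined. Accept strings end in {0,3}, Reject strings end in {1,2}; accept={0,3}.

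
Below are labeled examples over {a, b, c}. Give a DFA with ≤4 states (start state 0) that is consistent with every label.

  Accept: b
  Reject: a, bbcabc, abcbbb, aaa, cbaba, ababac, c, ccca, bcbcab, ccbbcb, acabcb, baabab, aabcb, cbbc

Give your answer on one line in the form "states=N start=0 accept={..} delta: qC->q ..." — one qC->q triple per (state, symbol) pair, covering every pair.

states=3 start=0 accept={1} delta: 0a->0 0b->1 0c->0 1a->1 1b->2 1c->1 2a->2 2b->2 2c->2

Grow the machine one transition at a time. Run the examples from 0; the earliest place one falls off (shortest prefix, ties alphabetical) gets sent to the lowest-numbered state that keeps every Accept/Reject pair distinguishable — a pair clashes when both reach the same state with identical unread suffix — and to a fresh state only if none does.
a: 0a undefined. 0a->0: ok.
b: 0b undefined. 0b->0: no, b/a meet in 0. Open state 1: 0b->1.
c: 0c undefined. 0c->0: ok.
ba: 1a undefined. 1a->0: no, b/baabab meet in 1. 1a->1: ok.
bb: 1b undefined. 1b->0: no, b/ccbbcb meet in 1. 1b->1: no, b/cbaba meet in 1. Open state 2: 1b->2.
bc: 1c undefined. 1c->0: no, b/bcbcab meet in 1. 1c->1: ok.
bbc: 2c undefined. 2c->0: no, b/bbcabc meet in 1. 2c->1: no, b/bbcabc meet in 1. 2c->2: ok.
bbca: 2a undefined. 2a->0: no, b/bbcabc meet in 1. 2a->1: no, b/cbaba meet in 1. 2a->2: ok.
abcbb: 2b undefined. 2b->0: no, b/abcbbb meet in 1. 2b->1: no, b/bbcabc meet in 1. 2b->2: ok.
All examples now run through 3 states with every (state, symbol) defined. Accept strings end in {1}, Reject strings end in {0,2}; accept={1}.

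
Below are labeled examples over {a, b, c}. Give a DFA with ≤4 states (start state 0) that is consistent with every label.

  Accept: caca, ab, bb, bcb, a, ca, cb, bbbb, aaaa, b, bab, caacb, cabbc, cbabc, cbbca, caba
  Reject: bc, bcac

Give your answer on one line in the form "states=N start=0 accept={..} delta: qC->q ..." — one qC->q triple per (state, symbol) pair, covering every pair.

Fold the examples into a partial DFA from state 0: repeatedly fix the first undefined (state, symbol) met by the shortest-then-alphabetical prefix, trying targets in increasing order and rejecting any under which an Accept and a Reject string meet in one state with the same remainder; add a state when all current targets are rejected. Accepting states are where Accept strings end.
a: 0a undefined. 0a->0: ok.
b: 0b undefined. 0b->0: ok.
c: 0c undefined. 0c->0: no, caca/bc meet in 0. Open state 1: 0c->1.
ca: 1a undefined. 1a->0: no, cabbc/bc meet in 1. 1a->1: no, ca/bc meet in 1. Open state 2: 1a->2.
cb: 1b undefined. 1b->0: no, cbabc/bc meet in 1. 1b->1: no, bcb/bc meet in 1. 1b->2: ok.
caa: 2a undefined. 2a->0: no, cbabc/bc meet in 1. 2a->1: no, cbabc/bcac meet in 2 with "c" left. 2a->2: ok.
cab: 2b undefined. 2b->0: no, cabbc/bc meet in 1. 2b->1: no, cabbc/bcac meet in 2 with "c" left. 2b->2: no, cabbc/bcac meet in 2 with "c" left. Open state 3: 2b->3.
cac: 2c undefined. 2c->0: no, caca/bcac meet in 0. 2c->1: ok.
caba: 3a undefined. 3a->0: ok.
cabb: 3b undefined. 3b->0: no, cabbc/bc meet in 1. 3b->1: ok.
cbbc: 3c undefined. 3c->0: ok.
cabbc: 1c undefined. 1c->0: ok.
All examples now run through 4 states with every (state, symbol) defined. Accept strings end in {0,2}, Reject strings end in {1}; accept={0,2}.

states=4 start=0 accept={0,2} delta: 0a->0 0b->0 0c->1 1a->2 1b->2 1c->0 2a->2 2b->3 2c->1 3a->0 3b->1 3c->0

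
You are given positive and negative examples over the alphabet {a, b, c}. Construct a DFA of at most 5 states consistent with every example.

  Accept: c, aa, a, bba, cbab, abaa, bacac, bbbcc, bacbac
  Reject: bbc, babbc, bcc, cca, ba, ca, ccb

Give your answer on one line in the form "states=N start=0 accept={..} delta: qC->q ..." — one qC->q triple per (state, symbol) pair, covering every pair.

states=5 start=0 accept={0,1} delta: 0a->0 0b->1 0c->1 1a->2 1b->2 1c->3 2a->0 2b->2 2c->4 3a->2 3b->2 3c->2 4a->0 4b->0 4c->0

Grow the machine one transition at a time. Run the examples from 0; the earliest place one falls off (shortest prefix, ties alphabetical) gets sent to the lowest-numbered state that keeps every Accept/Reject pair distinguishable — a pair clashes when both reach the same state with identical unread suffix — and to a fresh state only if none does.
a: 0a undefined. 0a->0: ok.
b: 0b undefined. 0b->0: no, c/bbc meet in 0 with "c" left. Open state 1: 0b->1.
c: 0c undefined. 0c->0: no, c/cca meet in 0. 0c->1: ok.
ba: 1a undefined. 1a->0: no, aa/ba meet in 0. 1a->1: no, c/ba meet in 1. Open state 2: 1a->2.
bb: 1b undefined. 1b->0: no, c/bbc meet in 1. 1b->1: no, bba/ba meet in 2. 1b->2: ok.
bc: 1c undefined. 1c->0: no, c/bcc meet in 1. 1c->1: no, c/bcc meet in 1. 1c->2: no, bba/cca meet in 2 with "a" left. Open state 3: 1c->3.
bab: 2b undefined. 2b->0: no, bbbcc/babbc meet in 3. 2b->1: no, bbbcc/bcc meet in 3 with "c" left. 2b->2: ok.
bac: 2c undefined. 2c->0: no, aa/bbc meet in 0. 2c->1: no, c/bbc meet in 1. 2c->2: no, bbbcc/bbc meet in 2. 2c->3: no, bbbcc/bcc meet in 3 with "c" left. Open state 4: 2c->4.
bba: 2a undefined. 2a->0: ok.
bcc: 3c undefined. 3c->0: no, aa/bcc meet in 0. 3c->1: no, c/bcc meet in 1. 3c->2: ok.
cca: 3a undefined. 3a->0: no, aa/cca meet in 0. 3a->1: no, c/cca meet in 1. 3a->2: ok.
ccb: 3b undefined. 3b->0: no, aa/ccb meet in 0. 3b->1: no, c/ccb meet in 1. 3b->2: ok.
baca: 4a undefined. 4a->0: ok.
bacb: 4b undefined. 4b->0: ok.
bbbcc: 4c undefined. 4c->0: ok.
All examples now run through 5 states with every (state, symbol) defined. Accept strings end in {0,1}, Reject strings end in {2,4}; accept={0,1}.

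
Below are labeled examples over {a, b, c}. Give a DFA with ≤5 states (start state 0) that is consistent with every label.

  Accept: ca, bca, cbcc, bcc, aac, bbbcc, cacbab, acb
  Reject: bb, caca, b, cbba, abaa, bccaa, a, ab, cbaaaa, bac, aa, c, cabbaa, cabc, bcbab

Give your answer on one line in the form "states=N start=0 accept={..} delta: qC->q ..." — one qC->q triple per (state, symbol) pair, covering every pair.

states=5 start=0 accept={3} delta: 0a->1 0b->0 0c->2 1a->2 1b->0 1c->2 2a->3 2b->3 2c->3 3a->1 3b->0 3c->4 4a->0 4b->1 4c->3

State merging on the prefix tree: take the shortest (then alphabetical) example prefix whose next move is undefined and point that move at state 0, else 1, else 2, ...; a target is out if some Accept/Reject pair would then sit in one state with the same input left (inseparable). If every existing state is out, open a new one.
a: 0a undefined. 0a->0: no, aac/c meet in 0 with "c" left. Open state 1: 0a->1.
b: 0b undefined. 0b->0: ok.
c: 0c undefined. 0c->0: no, ca/cbba meet in 1. 0c->1: no, ca/aa meet in 1 with "a" left. Open state 2: 0c->2.
aa: 1a undefined. 1a->0: no, aac/c meet in 2. 1a->1: no, aac/bac meet in 1 with "c" left. 1a->2: ok.
ab: 1b undefined. 1b->0: ok.
ac: 1c undefined. 1c->0: no, acb/bb meet in 0. 1c->1: no, acb/bb meet in 0. 1c->2: ok.
ca: 2a undefined. 2a->0: no, ca/bb meet in 0. 2a->1: no, ca/caca meet in 1. 2a->2: no, ca/abaa meet in 2. Open state 3: 2a->3.
cb: 2b undefined. 2b->0: no, acb/bb meet in 0. 2b->1: no, acb/cbba meet in 1. 2b->2: no, ca/cbba meet in 3. 2b->3: ok.
aac: 2c undefined. 2c->0: no, bcc/bb meet in 0. 2c->1: no, ca/bccaa meet in 3. 2c->2: no, bcc/abaa meet in 2. 2c->3: ok.
cab: 3b undefined. 3b->0: ok.
cac: 3c undefined. 3c->0: no, cbcc/abaa meet in 2. 3c->1: no, cbcc/caca meet in 2. 3c->2: no, ca/caca meet in 3. 3c->3: no, cacbab/bb meet in 0. Open state 4: 3c->4.
cba: 3a undefined. 3a->0: no, ca/cbaaaa meet in 3. 3a->1: ok.
caca: 4a undefined. 4a->0: ok.
cacb: 4b undefined. 4b->0: no, cacbab/bb meet in 0. 4b->1: ok.
cbcc: 4c undefined. 4c->0: no, cbcc/bb meet in 0. 4c->1: no, cbcc/cbba meet in 1. 4c->2: no, cbcc/abaa meet in 2. 4c->3: ok.
All examples now run through 5 states with every (state, symbol) defined. Accept strings end in {3}, Reject strings end in {0,1,2}; accept={3}.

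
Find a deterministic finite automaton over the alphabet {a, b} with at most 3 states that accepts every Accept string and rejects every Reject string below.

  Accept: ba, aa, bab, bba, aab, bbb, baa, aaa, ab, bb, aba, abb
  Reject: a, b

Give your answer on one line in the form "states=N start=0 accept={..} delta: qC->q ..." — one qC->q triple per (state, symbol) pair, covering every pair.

states=3 start=0 accept={0,2} delta: 0a->1 0b->1 1a->2 1b->2 2a->0 2b->0

State merging on the prefix tree: take the shortest (then alphabetical) example prefix whose next move is undefined and point that move at state 0, else 1, else 2, ...; a target is out if some Accept/Reject pair would then sit in one state with the same input left (inseparable). If every existing state is out, open a new one.
a: 0a undefined. 0a->0: no, aa/a meet in 0. Open state 1: 0a->1.
b: 0b undefined. 0b->0: no, ba/a meet in 1. 0b->1: ok.
aa: 1a undefined. 1a->0: no, bab/a meet in 1. 1a->1: no, ba/a meet in 1. Open state 2: 1a->2.
ab: 1b undefined. 1b->0: no, bba/a meet in 1. 1b->1: no, bbb/a meet in 1. 1b->2: ok.
aaa: 2a undefined. 2a->0: ok.
aab: 2b undefined. 2b->0: ok.
All examples now run through 3 states with every (state, symbol) defined. Accept strings end in {0,2}, Reject strings end in {1}; accept={0,2}.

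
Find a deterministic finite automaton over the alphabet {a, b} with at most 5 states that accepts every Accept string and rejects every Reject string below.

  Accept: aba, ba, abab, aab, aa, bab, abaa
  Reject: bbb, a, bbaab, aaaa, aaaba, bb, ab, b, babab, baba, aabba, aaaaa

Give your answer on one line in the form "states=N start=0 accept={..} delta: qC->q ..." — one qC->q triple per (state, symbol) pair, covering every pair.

State merging on the prefix tree: take the shortest (then alphabetical) example prefix whose next move is undefined and point that move at state 0, else 1, else 2, ...; a target is out if some Accept/Reject pair would then sit in one state with the same input left (inseparable). If every existing state is out, open a new one.
a: 0a undefined. 0a->0: no, aba/aaaba meet in 0 with "ba" left. Open state 1: 0a->1.
b: 0b undefined. 0b->0: no, aba/baba meet in 1 with "ba" left. 0b->1: ok.
aa: 1a undefined. 1a->0: no, aba/aaaba meet in 1 with "ba" left. 1a->1: no, aba/aaaba meet in 1 with "ba" left. Open state 2: 1a->2.
ab: 1b undefined. 1b->0: no, aba/bbb meet in 1. 1b->1: ok.
aaa: 2a undefined. 2a->0: no, aba/aaaba meet in 2. 2a->1: no, aba/aaaa meet in 2. 2a->2: no, aba/aaaa meet in 2. Open state 3: 2a->3.
aab: 2b undefined. 2b->0: no, aba/aabba meet in 2. 2b->1: no, aba/baba meet in 2. 2b->2: no, abaa/baba meet in 3. 2b->3: ok.
aaaa: 3a undefined. 3a->0: ok.
aaab: 3b undefined. 3b->0: ok.
All examples now run through 4 states with every (state, symbol) defined. Accept strings end in {2,3}, Reject strings end in {0,1}; accept={2,3}.

states=4 start=0 accept={2,3} delta: 0a->1 0b->1 1a->2 1b->1 2a->3 2b->3 3a->0 3b->0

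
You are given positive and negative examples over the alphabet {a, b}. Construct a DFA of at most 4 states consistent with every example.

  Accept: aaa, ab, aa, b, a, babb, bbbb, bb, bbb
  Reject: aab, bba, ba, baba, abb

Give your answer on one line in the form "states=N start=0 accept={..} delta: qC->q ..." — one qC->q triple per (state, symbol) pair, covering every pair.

states=4 start=0 accept={1,2,3} delta: 0a->1 0b->2 1a->3 1b->3 2a->0 2b->2 3a->1 3b->0

State merging on the prefix tree: take the shortest (then alphabetical) example prefix whose next move is undefined and point that move at state 0, else 1, else 2, ...; a target is out if some Accept/Reject pair would then sit in one state with the same input left (inseparable). If every existing state is out, open a new one.
a: 0a undefined. 0a->0: no, ab/aab meet in 0 with "b" left. Open state 1: 0a->1.
b: 0b undefined. 0b->0: no, a/bba meet in 1. 0b->1: no, aa/ba meet in 1 with "a" left. Open state 2: 0b->2.
aa: 1a undefined. 1a->0: no, b/aab meet in 2. 1a->1: no, ab/aab meet in 1 with "b" left. 1a->2: no, aaa/ba meet in 2 with "a" left. Open state 3: 1a->3.
ab: 1b undefined. 1b->0: no, b/abb meet in 2. 1b->1: no, ab/abb meet in 1. 1b->2: no, bb/abb meet in 2 with "b" left. 1b->3: ok.
ba: 2a undefined. 2a->0: ok.
bb: 2b undefined. 2b->0: no, a/bba meet in 1. 2b->1: no, ab/bba meet in 3. 2b->2: ok.
aaa: 3a undefined. 3a->0: no, aaa/bba meet in 0. 3a->1: ok.
aab: 3b undefined. 3b->0: ok.
All examples now run through 4 states with every (state, symbol) defined. Accept strings end in {1,2,3}, Reject strings end in {0}; accept={1,2,3}.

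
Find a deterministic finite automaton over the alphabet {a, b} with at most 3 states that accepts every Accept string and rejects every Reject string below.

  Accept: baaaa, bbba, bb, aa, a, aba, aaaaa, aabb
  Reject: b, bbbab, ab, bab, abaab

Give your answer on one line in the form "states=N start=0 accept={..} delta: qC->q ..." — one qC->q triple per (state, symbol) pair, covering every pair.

states=2 start=0 accept={0} delta: 0a->0 0b->1 1a->0 1b->0

Fold the examples into a partial DFA from state 0: repeatedly fix the first undefined (state, symbol) met by the shortest-then-alphabetical prefix, trying targets in increasing order and rejecting any under which an Accept and a Reject string meet in one state with the same remainder; add a state when all current targets are rejected. Accepting states are where Accept strings end.
a: 0a undefined. 0a->0: ok.
b: 0b undefined. 0b->0: no, baaaa/b meet in 0. Open state 1: 0b->1.
ba: 1a undefined. 1a->0: ok.
bb: 1b undefined. 1b->0: ok.
All examples now run through 2 states with every (state, symbol) defined. Accept strings end in {0}, Reject strings end in {1}; accept={0}.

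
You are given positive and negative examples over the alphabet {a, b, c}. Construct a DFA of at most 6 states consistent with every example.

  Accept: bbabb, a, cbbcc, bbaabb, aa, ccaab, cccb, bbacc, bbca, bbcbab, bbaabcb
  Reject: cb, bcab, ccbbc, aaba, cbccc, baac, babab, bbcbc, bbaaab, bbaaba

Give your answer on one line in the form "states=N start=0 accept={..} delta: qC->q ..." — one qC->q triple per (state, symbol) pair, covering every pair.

Grow the machine one transition at a time. Run the examples from 0; the earliest place one falls off (shortest prefix, ties alphabetical) gets sent to the lowest-numbered state that keeps every Accept/Reject pair distinguishable — a pair clashes when both reach the same state with identical unread suffix — and to a fresh state only if none does.
a: 0a undefined. 0a->0: ok.
b: 0b undefined. 0b->0: no, bbabb/aaba meet in 0. Open state 1: 0b->1.
c: 0c undefined. 0c->0: no, ccaab/cb meet in 1. 0c->1: ok.
ba: 1a undefined. 1a->0: no, a/aaba meet in 0. 1a->1: ok.
bb: 1b undefined. 1b->0: no, bbabb/cb meet in 0. 1b->1: no, bbabb/cb meet in 1. Open state 2: 1b->2.
bc: 1c undefined. 1c->0: no, a/baac meet in 0. 1c->1: no, ccaab/cb meet in 2. 1c->2: ok.
bba: 2a undefined. 2a->0: no, bbabb/cb meet in 2. 2a->1: no, ccaab/cb meet in 2. 2a->2: no, ccaab/bcab meet in 2 with "b" left. Open state 3: 2a->3.
bbc: 2c undefined. 2c->0: no, cccb/aaba meet in 1. 2c->1: no, cccb/cb meet in 2. 2c->2: ok.
cbb: 2b undefined. 2b->0: no, cbbcc/cb meet in 2. 2b->1: no, cbbcc/cb meet in 2. 2b->2: no, cbbcc/cb meet in 2. 2b->3: ok.
bbaa: 3a undefined. 3a->0: no, bbaabb/cb meet in 2. 3a->1: no, bbaabb/bbaaba meet in 3. 3a->2: no, bbaabb/bcab meet in 3 with "b" left. 3a->3: no, ccaab/bcab meet in 3 with "b" left. Open state 4: 3a->4.
bbab: 3b undefined. 3b->0: no, bbabb/ccbbc meet in 1. 3b->1: no, bbabb/cb meet in 2. 3b->2: ok.
bbac: 3c undefined. 3c->0: no, a/bbcbc meet in 0. 3c->1: no, cbbcc/cb meet in 2. 3c->2: no, cbbcc/cb meet in 2. 3c->3: no, bbabb/bbcbc meet in 3. 3c->4: ok.
bbaaa: 4a undefined. 4a->0: ok.
bbaab: 4b undefined. 4b->0: no, a/bbaaba meet in 0. 4b->1: no, bbaabb/cb meet in 2. 4b->2: no, bbabb/bbaaba meet in 3. 4b->3: no, bbaabb/cb meet in 2. 4b->4: no, a/bbaaba meet in 0. Open state 5: 4b->5.
bbacc: 4c undefined. 4c->0: ok.
bbaaba: 5a undefined. 5a->0: no, a/bbaaba meet in 0. 5a->1: ok.
bbaabb: 5b undefined. 5b->0: ok.
bbaabc: 5c undefined. 5c->0: no, bbaabcb/aaba meet in 1. 5c->1: no, bbaabcb/cb meet in 2. 5c->2: ok.
All examples now run through 6 states with every (state, symbol) defined. Accept strings end in {0,3,5}, Reject strings end in {1,2,4}; accept={0,3,5}.

states=6 start=0 accept={0,3,5} delta: 0a->0 0b->1 0c->1 1a->1 1b->2 1c->2 2a->3 2b->3 2c->2 3a->4 3b->2 3c->4 4a->0 4b->5 4c->0 5a->1 5b->0 5c->2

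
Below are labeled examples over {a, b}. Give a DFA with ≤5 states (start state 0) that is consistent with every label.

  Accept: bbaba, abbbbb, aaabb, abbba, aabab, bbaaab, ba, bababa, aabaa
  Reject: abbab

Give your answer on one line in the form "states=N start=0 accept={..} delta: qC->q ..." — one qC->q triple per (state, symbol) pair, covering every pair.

State merging on the prefix tree: take the shortest (then alphabetical) example prefix whose next move is undefined and point that move at state 0, else 1, else 2, ...; a target is out if some Accept/Reject pair would then sit in one state with the same input left (inseparable). If every existing state is out, open a new one.
a: 0a undefined. 0a->0: ok.
b: 0b undefined. 0b->0: no, bbaba/abbab meet in 0. Open state 1: 0b->1.
ba: 1a undefined. 1a->0: ok.
bb: 1b undefined. 1b->0: no, abbbbb/abbab meet in 1. 1b->1: no, abbbbb/abbab meet in 1. Open state 2: 1b->2.
bba: 2a undefined. 2a->0: no, aabab/abbab meet in 1. 2a->1: no, aaabb/abbab meet in 2. 2a->2: no, bbaaab/abbab meet in 2 with "b" left. Open state 3: 2a->3.
abbb: 2b undefined. 2b->0: ok.
bbaa: 3a undefined. 3a->0: ok.
bbab: 3b undefined. 3b->0: no, bbaba/abbab meet in 0. 3b->1: no, aabab/abbab meet in 1. 3b->2: no, abbbbb/abbab meet in 2. 3b->3: ok.
All examples now run through 4 states with every (state, symbol) defined. Accept strings end in {0,1,2}, Reject strings end in {3}; accept={0,1,2}.

states=4 start=0 accept={0,1,2} delta: 0a->0 0b->1 1a->0 1b->2 2a->3 2b->0 3a->0 3b->3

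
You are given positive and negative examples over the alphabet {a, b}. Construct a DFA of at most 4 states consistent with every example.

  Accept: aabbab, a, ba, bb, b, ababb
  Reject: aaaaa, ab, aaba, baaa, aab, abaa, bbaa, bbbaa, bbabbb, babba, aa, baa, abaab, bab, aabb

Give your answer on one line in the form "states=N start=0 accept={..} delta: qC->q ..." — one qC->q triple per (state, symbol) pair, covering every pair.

states=4 start=0 accept={0,1} delta: 0a->1 0b->0 1a->2 1b->2 2a->3 2b->2 3a->2 3b->0

State merging on the prefix tree: take the shortest (then alphabetical) example prefix whose next move is undefined and point that move at state 0, else 1, else 2, ...; a target is out if some Accept/Reject pair would then sit in one state with the same input left (inseparable). If every existing state is out, open a new one.
a: 0a undefined. 0a->0: no, a/aaaaa meet in 0. Open state 1: 0a->1.
b: 0b undefined. 0b->0: ok.
aa: 1a undefined. 1a->0: no, aabbab/ab meet in 1 with "b" left. 1a->1: no, a/aaaaa meet in 1. Open state 2: 1a->2.
ab: 1b undefined. 1b->0: no, a/babba meet in 1. 1b->1: no, a/ab meet in 1. 1b->2: ok.
aaa: 2a undefined. 2a->0: no, a/abaa meet in 1. 2a->1: no, a/aaaaa meet in 1. 2a->2: no, ababb/bbabbb meet in 2 with "bb" left. Open state 3: 2a->3.
aab: 2b undefined. 2b->0: no, aabbab/ab meet in 2. 2b->1: no, a/aab meet in 1. 2b->2: ok.
aaaa: 3a undefined. 3a->0: no, a/aaaaa meet in 1. 3a->1: no, a/abaa meet in 1. 3a->2: ok.
abab: 3b undefined. 3b->0: ok.
All examples now run through 4 states with every (state, symbol) defined. Accept strings end in {0,1}, Reject strings end in {2,3}; accept={0,1}.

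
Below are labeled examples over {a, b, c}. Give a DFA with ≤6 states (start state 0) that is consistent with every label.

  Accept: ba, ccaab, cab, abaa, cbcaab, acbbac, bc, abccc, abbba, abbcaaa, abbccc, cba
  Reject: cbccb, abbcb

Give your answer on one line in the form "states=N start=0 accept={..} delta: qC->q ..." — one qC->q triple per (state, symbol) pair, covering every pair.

states=3 start=0 accept={0,1} delta: 0a->0 0b->0 0c->1 1a->0 1b->2 1c->0 2a->0 2b->0 2c->0

Fold the examples into a partial DFA from state 0: repeatedly fix the first undefined (state, symbol) met by the shortest-then-alphabetical prefix, trying targets in increasing order and rejecting any under which an Accept and a Reject string meet in one state with the same remainder; add a state when all current targets are rejected. Accepting states are where Accept strings end.
a: 0a undefined. 0a->0: ok.
b: 0b undefined. 0b->0: ok.
c: 0c undefined. 0c->0: no, ba/cbccb meet in 0. Open state 1: 0c->1.
ca: 1a undefined. 1a->0: ok.
cb: 1b undefined. 1b->0: no, ba/abbcb meet in 0. 1b->1: no, acbbac/abbcb meet in 1. Open state 2: 1b->2.
cc: 1c undefined. 1c->0: ok.
cba: 2a undefined. 2a->0: ok.
cbc: 2c undefined. 2c->0: ok.
acbb: 2b undefined. 2b->0: ok.
All examples now run through 3 states with every (state, symbol) defined. Accept strings end in {0,1}, Reject strings end in {2}; accept={0,1}.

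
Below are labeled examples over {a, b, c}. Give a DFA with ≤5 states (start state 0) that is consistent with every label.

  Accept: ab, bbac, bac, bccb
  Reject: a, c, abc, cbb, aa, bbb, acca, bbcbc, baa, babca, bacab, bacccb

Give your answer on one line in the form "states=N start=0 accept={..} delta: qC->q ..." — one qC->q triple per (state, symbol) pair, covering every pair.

State merging on the prefix tree: take the shortest (then alphabetical) example prefix whose next move is undefined and point that move at state 0, else 1, else 2, ...; a target is out if some Accept/Reject pair would then sit in one state with the same input left (inseparable). If every existing state is out, open a new one.
a: 0a undefined. 0a->0: ok.
b: 0b undefined. 0b->0: no, ab/a meet in 0. Open state 1: 0b->1.
c: 0c undefined. 0c->0: ok.
ba: 1a undefined. 1a->0: no, ab/bacab meet in 1. 1a->1: no, ab/baa meet in 1. Open state 2: 1a->2.
bb: 1b undefined. 1b->0: no, ab/bbb meet in 1. 1b->1: no, ab/cbb meet in 1. 1b->2: ok.
bc: 1c undefined. 1c->0: ok.
baa: 2a undefined. 2a->0: no, bbac/a meet in 0. 2a->1: no, ab/baa meet in 1. 2a->2: ok.
bab: 2b undefined. 2b->0: ok.
bac: 2c undefined. 2c->0: no, ab/bacab meet in 1. 2c->1: no, ab/bbcbc meet in 1. 2c->2: no, bbac/cbb meet in 2. Open state 3: 2c->3.
baca: 3a undefined. 3a->0: no, ab/bacab meet in 1. 3a->1: ok.
bacc: 3c undefined. 3c->0: no, ab/bacccb meet in 1. 3c->1: no, ab/bacccb meet in 1. 3c->2: ok.
bbcb: 3b undefined. 3b->0: ok.
All examples now run through 4 states with every (state, symbol) defined. Accept strings end in {1,3}, Reject strings end in {0,2}; accept={1,3}.

states=4 start=0 accept={1,3} delta: 0a->0 0b->1 0c->0 1a->2 1b->2 1c->0 2a->2 2b->0 2c->3 3a->1 3b->0 3c->2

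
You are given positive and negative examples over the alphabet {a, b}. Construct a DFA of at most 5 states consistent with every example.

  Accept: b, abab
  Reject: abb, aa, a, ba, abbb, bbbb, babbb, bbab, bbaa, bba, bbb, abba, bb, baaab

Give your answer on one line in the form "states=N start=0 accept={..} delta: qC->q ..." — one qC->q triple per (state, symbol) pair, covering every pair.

states=4 start=0 accept={1} delta: 0a->0 0b->1 1a->2 1b->3 2a->3 2b->1 3a->3 3b->3

Grow the machine one transition at a time. Run the examples from 0; the earliest place one falls off (shortest prefix, ties alphabetical) gets sent to the lowest-numbered state that keeps every Accept/Reject pair distinguishable — a pair clashes when both reach the same state with identical unread suffix — and to a fresh state only if none does.
a: 0a undefined. 0a->0: ok.
b: 0b undefined. 0b->0: no, b/abb meet in 0. Open state 1: 0b->1.
ba: 1a undefined. 1a->0: no, b/baaab meet in 1. 1a->1: no, b/ba meet in 1. Open state 2: 1a->2.
bb: 1b undefined. 1b->0: no, b/abbb meet in 1. 1b->1: no, b/abb meet in 1. 1b->2: no, abab/abbb meet in 2 with "b" left. Open state 3: 1b->3.
baa: 2a undefined. 2a->0: no, b/baaab meet in 1. 2a->1: no, abab/baaab meet in 2 with "b" left. 2a->2: no, abab/baaab meet in 2 with "b" left. 2a->3: ok.
bab: 2b undefined. 2b->0: no, abab/aa meet in 0. 2b->1: ok.
bba: 3a undefined. 3a->0: no, b/bbab meet in 1. 3a->1: no, b/bba meet in 1. 3a->2: no, b/bbab meet in 1. 3a->3: ok.
bbb: 3b undefined. 3b->0: no, b/bbbb meet in 1. 3b->1: no, b/abbb meet in 1. 3b->2: no, b/bbbb meet in 1. 3b->3: ok.
All examples now run through 4 states with every (state, symbol) defined. Accept strings end in {1}, Reject strings end in {0,2,3}; accept={1}.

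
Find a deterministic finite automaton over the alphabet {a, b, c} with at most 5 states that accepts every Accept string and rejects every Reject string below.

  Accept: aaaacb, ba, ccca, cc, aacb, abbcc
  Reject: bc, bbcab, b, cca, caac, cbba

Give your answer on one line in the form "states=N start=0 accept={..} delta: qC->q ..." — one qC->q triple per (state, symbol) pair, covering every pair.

states=4 start=0 accept={0,3} delta: 0a->0 0b->1 0c->2 1a->0 1b->0 1c->1 2a->0 2b->3 2c->3 3a->1 3b->3 3c->0

Fold the examples into a partial DFA from state 0: repeatedly fix the first undefined (state, symbol) met by the shortest-then-alphabetical prefix, trying targets in increasing order and rejecting any under which an Accept and a Reject string meet in one state with the same remainder; add a state when all current targets are rejected. Accepting states are where Accept strings end.
a: 0a undefined. 0a->0: ok.
b: 0b undefined. 0b->0: no, ba/b meet in 0. Open state 1: 0b->1.
c: 0c undefined. 0c->0: no, aaaacb/b meet in 1. 0c->1: no, cc/bc meet in 1 with "c" left. Open state 2: 0c->2.
ba: 1a undefined. 1a->0: ok.
bb: 1b undefined. 1b->0: ok.
bc: 1c undefined. 1c->0: no, ba/bc meet in 0. 1c->1: ok.
ca: 2a undefined. 2a->0: ok.
cb: 2b undefined. 2b->0: no, aaaacb/cbba meet in 0. 2b->1: no, aaaacb/bc meet in 1. 2b->2: no, aaaacb/caac meet in 2. Open state 3: 2b->3.
cc: 2c undefined. 2c->0: no, ba/cca meet in 0. 2c->1: no, ba/cca meet in 0. 2c->2: no, ba/cca meet in 0. 2c->3: ok.
cbb: 3b undefined. 3b->0: no, ba/cbba meet in 0. 3b->1: no, ba/cbba meet in 0. 3b->2: no, ba/cbba meet in 0. 3b->3: ok.
cca: 3a undefined. 3a->0: no, ba/cca meet in 0. 3a->1: ok.
ccc: 3c undefined. 3c->0: ok.
All examples now run through 4 states with every (state, symbol) defined. Accept strings end in {0,3}, Reject strings end in {1,2}; accept={0,3}.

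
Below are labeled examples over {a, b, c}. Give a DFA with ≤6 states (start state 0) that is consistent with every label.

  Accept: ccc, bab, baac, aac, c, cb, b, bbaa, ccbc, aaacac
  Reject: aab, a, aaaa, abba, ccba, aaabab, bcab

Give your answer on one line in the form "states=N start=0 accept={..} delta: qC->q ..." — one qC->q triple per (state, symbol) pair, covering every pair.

Grow the machine one transition at a time. Run the examples from 0; the earliest place one falls off (shortest prefix, ties alphabetical) gets sent to the lowest-numbered state that keeps every Accept/Reject pair distinguishable — a pair clashes when both reach the same state with identical unread suffix — and to a fresh state only if none does.
a: 0a undefined. 0a->0: no, bab/aaabab meet in 0 with "bab" left. Open state 1: 0a->1.
b: 0b undefined. 0b->0: ok.
c: 0c undefined. 0c->0: no, bab/bcab meet in 1 with "b" left. 0c->1: no, c/a meet in 1. Open state 2: 0c->2.
aa: 1a undefined. 1a->0: no, b/aab meet in 0. 1a->1: no, bab/aab meet in 1 with "b" left. 1a->2: no, cb/aab meet in 2 with "b" left. Open state 3: 1a->3.
ab: 1b undefined. 1b->0: ok.
cb: 2b undefined. 2b->0: ok.
cc: 2c undefined. 2c->0: ok.
aaa: 3a undefined. 3a->0: no, bab/aaabab meet in 0. 3a->1: no, bab/aaabab meet in 0. 3a->2: no, bab/aaabab meet in 0. 3a->3: no, bbaa/aaaa meet in 3. Open state 4: 3a->4.
aab: 3b undefined. 3b->0: no, bab/aab meet in 0. 3b->1: ok.
aac: 3c undefined. 3c->0: ok.
bca: 2a undefined. 2a->0: no, bab/bcab meet in 0. 2a->1: no, bab/bcab meet in 0. 2a->2: no, bab/bcab meet in 0. 2a->3: ok.
aaaa: 4a undefined. 4a->0: no, bab/aaaa meet in 0. 4a->1: ok.
aaab: 4b undefined. 4b->0: no, bab/aaabab meet in 0. 4b->1: ok.
aaac: 4c undefined. 4c->0: ok.
aaacac: 1c undefined. 1c->0: ok.
All examples now run through 5 states with every (state, symbol) defined. Accept strings end in {0,2,3}, Reject strings end in {1}; accept={0,2,3}.

states=5 start=0 accept={0,2,3} delta: 0a->1 0b->0 0c->2 1a->3 1b->0 1c->0 2a->3 2b->0 2c->0 3a->4 3b->1 3c->0 4a->1 4b->1 4c->0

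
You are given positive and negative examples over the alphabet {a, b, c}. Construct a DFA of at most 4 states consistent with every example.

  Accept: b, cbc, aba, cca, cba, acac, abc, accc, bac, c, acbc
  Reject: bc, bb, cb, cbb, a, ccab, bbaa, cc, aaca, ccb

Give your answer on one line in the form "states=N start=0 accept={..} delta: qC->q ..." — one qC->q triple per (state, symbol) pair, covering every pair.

State merging on the prefix tree: take the shortest (then alphabetical) example prefix whose next move is undefined and point that move at state 0, else 1, else 2, ...; a target is out if some Accept/Reject pair would then sit in one state with the same input left (inseparable). If every existing state is out, open a new one.
a: 0a undefined. 0a->0: no, abc/bc meet in 0 with "bc" left. Open state 1: 0a->1.
b: 0b undefined. 0b->0: no, b/bb meet in 0. 0b->1: no, b/a meet in 1. Open state 2: 0b->2.
c: 0c undefined. 0c->0: no, b/cb meet in 2. 0c->1: no, c/a meet in 1. 0c->2: ok.
aa: 1a undefined. 1a->0: ok.
ab: 1b undefined. 1b->0: no, aba/a meet in 1. 1b->1: ok.
ac: 1c undefined. 1c->0: no, accc/bc meet in 2 with "c" left. 1c->1: no, abc/a meet in 1. 1c->2: ok.
ba: 2a undefined. 2a->0: no, aba/aaca meet in 0. 2a->1: ok.
bb: 2b undefined. 2b->0: no, b/cbb meet in 2. 2b->1: ok.
bc: 2c undefined. 2c->0: no, b/ccb meet in 2. 2c->1: no, b/ccab meet in 2. 2c->2: no, b/bc meet in 2. Open state 3: 2c->3.
cca: 3a undefined. 3a->0: no, b/ccab meet in 2. 3a->1: no, cca/bb meet in 1. 3a->2: ok.
ccb: 3b undefined. 3b->0: no, aba/ccb meet in 0. 3b->1: ok.
accc: 3c undefined. 3c->0: ok.
All examples now run through 4 states with every (state, symbol) defined. Accept strings end in {0,2}, Reject strings end in {1,3}; accept={0,2}.

states=4 start=0 accept={0,2} delta: 0a->1 0b->2 0c->2 1a->0 1b->1 1c->2 2a->1 2b->1 2c->3 3a->2 3b->1 3c->0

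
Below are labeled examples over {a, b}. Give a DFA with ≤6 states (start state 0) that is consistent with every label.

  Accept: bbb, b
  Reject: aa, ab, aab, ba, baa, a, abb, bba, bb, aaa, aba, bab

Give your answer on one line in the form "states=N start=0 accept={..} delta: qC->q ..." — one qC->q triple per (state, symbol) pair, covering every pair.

states=3 start=0 accept={2} delta: 0a->1 0b->2 1a->1 1b->1 2a->1 2b->0

State merging on the prefix tree: take the shortest (then alphabetical) example prefix whose next move is undefined and point that move at state 0, else 1, else 2, ...; a target is out if some Accept/Reject pair would then sit in one state with the same input left (inseparable). If every existing state is out, open a new one.
a: 0a undefined. 0a->0: no, b/ab meet in 0 with "b" left. Open state 1: 0a->1.
b: 0b undefined. 0b->0: no, bbb/bb meet in 0. 0b->1: no, bbb/abb meet in 1 with "bb" left. Open state 2: 0b->2.
aa: 1a undefined. 1a->0: no, b/aab meet in 2. 1a->1: ok.
ab: 1b undefined. 1b->0: no, b/abb meet in 2. 1b->1: ok.
ba: 2a undefined. 2a->0: no, b/bab meet in 2. 2a->1: ok.
bb: 2b undefined. 2b->0: ok.
All examples now run through 3 states with every (state, symbol) defined. Accept strings end in {2}, Reject strings end in {0,1}; accept={2}.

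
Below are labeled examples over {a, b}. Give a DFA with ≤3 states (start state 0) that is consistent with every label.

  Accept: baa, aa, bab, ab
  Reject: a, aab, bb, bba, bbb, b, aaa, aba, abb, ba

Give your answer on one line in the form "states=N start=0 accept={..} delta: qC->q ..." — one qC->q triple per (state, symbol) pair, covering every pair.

states=3 start=0 accept={2} delta: 0a->1 0b->0 1a->2 1b->2 2a->0 2b->0

State merging on the prefix tree: take the shortest (then alphabetical) example prefix whose next move is undefined and point that move at state 0, else 1, else 2, ...; a target is out if some Accept/Reject pair would then sit in one state with the same input left (inseparable). If every existing state is out, open a new one.
a: 0a undefined. 0a->0: no, aa/a meet in 0. Open state 1: 0a->1.
b: 0b undefined. 0b->0: ok.
aa: 1a undefined. 1a->0: no, baa/aab meet in 0. 1a->1: no, baa/a meet in 1. Open state 2: 1a->2.
ab: 1b undefined. 1b->0: no, bab/bb meet in 0. 1b->1: no, baa/aba meet in 2. 1b->2: ok.
aaa: 2a undefined. 2a->0: ok.
aab: 2b undefined. 2b->0: ok.
All examples now run through 3 states with every (state, symbol) defined. Accept strings end in {2}, Reject strings end in {0,1}; accept={2}.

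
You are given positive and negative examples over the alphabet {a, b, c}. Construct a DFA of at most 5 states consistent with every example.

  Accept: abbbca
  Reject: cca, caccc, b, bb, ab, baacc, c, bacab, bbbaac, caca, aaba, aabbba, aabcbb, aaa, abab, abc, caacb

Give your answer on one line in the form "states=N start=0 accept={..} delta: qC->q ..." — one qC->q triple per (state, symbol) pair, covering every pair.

states=3 start=0 accept={2} delta: 0a->0 0b->0 0c->1 1a->2 1b->0 1c->0 2a->0 2b->0 2c->0

Fold the examples into a partial DFA from state 0: repeatedly fix the first undefined (state, symbol) met by the shortest-then-alphabetical prefix, trying targets in increasing order and rejecting any under which an Accept and a Reject string meet in one state with the same remainder; add a state when all current targets are rejected. Accepting states are where Accept strings end.
a: 0a undefined. 0a->0: ok.
b: 0b undefined. 0b->0: ok.
c: 0c undefined. 0c->0: no, abbbca/cca meet in 0. Open state 1: 0c->1.
ca: 1a undefined. 1a->0: no, abbbca/b meet in 0. 1a->1: no, abbbca/c meet in 1. Open state 2: 1a->2.
cc: 1c undefined. 1c->0: ok.
caa: 2a undefined. 2a->0: ok.
cac: 2c undefined. 2c->0: ok.
aabcb: 1b undefined. 1b->0: ok.
bacab: 2b undefined. 2b->0: ok.
All examples now run through 3 states with every (state, symbol) defined. Accept strings end in {2}, Reject strings end in {0,1}; accept={2}.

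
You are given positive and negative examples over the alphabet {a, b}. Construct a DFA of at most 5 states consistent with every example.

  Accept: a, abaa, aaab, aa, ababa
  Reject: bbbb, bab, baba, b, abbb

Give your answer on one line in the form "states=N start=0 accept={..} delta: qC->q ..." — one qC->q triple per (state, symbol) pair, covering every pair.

states=4 start=0 accept={1,2} delta: 0a->1 0b->0 1a->2 1b->3 2a->2 2b->1 3a->0 3b->0

Fold the examples into a partial DFA from state 0: repeatedly fix the first undefined (state, symbol) met by the shortest-then-alphabetical prefix, trying targets in increasing order and rejecting any under which an Accept and a Reject string meet in one state with the same remainder; add a state when all current targets are rejected. Accepting states are where Accept strings end.
a: 0a undefined. 0a->0: no, aaab/b meet in 0 with "b" left. Open state 1: 0a->1.
b: 0b undefined. 0b->0: ok.
aa: 1a undefined. 1a->0: no, aaab/bab meet in 1 with "b" left. 1a->1: no, aaab/bab meet in 1 with "b" left. Open state 2: 1a->2.
ab: 1b undefined. 1b->0: no, a/baba meet in 1. 1b->1: no, a/bab meet in 1. 1b->2: no, aa/bab meet in 2. Open state 3: 1b->3.
aaa: 2a undefined. 2a->0: no, aaab/bbbb meet in 0. 2a->1: no, aaab/bab meet in 3. 2a->2: ok.
aba: 3a undefined. 3a->0: ok.
abb: 3b undefined. 3b->0: ok.
aaab: 2b undefined. 2b->0: no, aaab/bbbb meet in 0. 2b->1: ok.
All examples now run through 4 states with every (state, symbol) defined. Accept strings end in {1,2}, Reject strings end in {0,3}; accept={1,2}.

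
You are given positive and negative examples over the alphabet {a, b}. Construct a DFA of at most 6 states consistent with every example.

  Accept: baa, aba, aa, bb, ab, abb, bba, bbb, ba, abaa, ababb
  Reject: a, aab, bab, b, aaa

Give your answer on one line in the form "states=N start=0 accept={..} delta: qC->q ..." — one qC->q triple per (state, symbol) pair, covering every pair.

Fold the examples into a partial DFA from state 0: repeatedly fix the first undefined (state, symbol) met by the shortest-then-alphabetical prefix, trying targets in increasing order and rejecting any under which an Accept and a Reject string meet in one state with the same remainder; add a state when all current targets are rejected. Accepting states are where Accept strings end.
a: 0a undefined. 0a->0: no, aa/a meet in 0. Open state 1: 0a->1.
b: 0b undefined. 0b->0: no, bb/b meet in 0. 0b->1: no, baa/aaa meet in 1 with "aa" left. Open state 2: 0b->2.
aa: 1a undefined. 1a->0: ok.
ab: 1b undefined. 1b->0: no, aba/a meet in 1. 1b->1: no, ab/a meet in 1. 1b->2: no, ab/aab meet in 2. Open state 3: 1b->3.
ba: 2a undefined. 2a->0: no, baa/a meet in 1. 2a->1: no, ab/bab meet in 3. 2a->2: no, baa/aab meet in 2. 2a->3: no, abb/bab meet in 3 with "b" left. Open state 4: 2a->4.
bb: 2b undefined. 2b->0: no, bba/a meet in 1. 2b->1: no, bb/a meet in 1. 2b->2: no, bb/aab meet in 2. 2b->3: ok.
aba: 3a undefined. 3a->0: no, abaa/a meet in 1. 3a->1: no, aba/a meet in 1. 3a->2: no, aba/aab meet in 2. 3a->3: ok.
abb: 3b undefined. 3b->0: no, ababb/aab meet in 2. 3b->1: no, abb/a meet in 1. 3b->2: no, abb/aab meet in 2. 3b->3: ok.
baa: 4a undefined. 4a->0: ok.
bab: 4b undefined. 4b->0: no, baa/bab meet in 0. 4b->1: ok.
All examples now run through 5 states with every (state, symbol) defined. Accept strings end in {0,3,4}, Reject strings end in {1,2}; accept={0,3,4}.

states=5 start=0 accept={0,3,4} delta: 0a->1 0b->2 1a->0 1b->3 2a->4 2b->3 3a->3 3b->3 4a->0 4b->1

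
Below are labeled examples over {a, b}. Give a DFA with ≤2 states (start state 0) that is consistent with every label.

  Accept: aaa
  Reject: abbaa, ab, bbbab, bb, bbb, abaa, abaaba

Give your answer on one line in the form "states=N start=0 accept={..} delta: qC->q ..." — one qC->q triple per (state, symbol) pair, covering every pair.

states=2 start=0 accept={0} delta: 0a->0 0b->1 1a->1 1b->1

State merging on the prefix tree: take the shortest (then alphabetical) example prefix whose next move is undefined and point that move at state 0, else 1, else 2, ...; a target is out if some Accept/Reject pair would then sit in one state with the same input left (inseparable). If every existing state is out, open a new one.
a: 0a undefined. 0a->0: ok.
b: 0b undefined. 0b->0: no, aaa/abbaa meet in 0. Open state 1: 0b->1.
bb: 1b undefined. 1b->0: no, aaa/abbaa meet in 0. 1b->1: ok.
aba: 1a undefined. 1a->0: no, aaa/abbaa meet in 0. 1a->1: ok.
All examples now run through 2 states with every (state, symbol) defined. Accept strings end in {0}, Reject strings end in {1}; accept={0}.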